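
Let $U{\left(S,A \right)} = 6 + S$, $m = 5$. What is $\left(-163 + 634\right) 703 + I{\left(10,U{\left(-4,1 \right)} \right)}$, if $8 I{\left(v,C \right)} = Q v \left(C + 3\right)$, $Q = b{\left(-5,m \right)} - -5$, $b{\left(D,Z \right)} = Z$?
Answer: $\frac{662351}{2} \approx 3.3118 \cdot 10^{5}$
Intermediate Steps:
$Q = 10$ ($Q = 5 - -5 = 5 + 5 = 10$)
$I{\left(v,C \right)} = \frac{5 v \left(3 + C\right)}{4}$ ($I{\left(v,C \right)} = \frac{10 v \left(C + 3\right)}{8} = \frac{10 v \left(3 + C\right)}{8} = \frac{5 v \left(3 + C\right)}{4}$)
$\left(-163 + 634\right) 703 + I{\left(10,U{\left(-4,1 \right)} \right)} = \left(-163 + 634\right) 703 + \frac{5}{4} \cdot 10 \left(3 + \left(6 - 4\right)\right) = 471 \cdot 703 + \frac{5}{4} \cdot 10 \left(3 + 2\right) = 331113 + \frac{5}{4} \cdot 10 \cdot 5 = 331113 + \frac{125}{2} = \frac{662351}{2}$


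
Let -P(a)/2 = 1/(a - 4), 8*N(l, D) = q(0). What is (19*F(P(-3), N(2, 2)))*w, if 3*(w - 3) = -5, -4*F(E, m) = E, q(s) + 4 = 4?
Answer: -38/21 ≈ -1.8095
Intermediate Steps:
q(s) = 0 (q(s) = -4 + 4 = 0)
N(l, D) = 0 (N(l, D) = (⅛)*0 = 0)
P(a) = -2/(-4 + a) (P(a) = -2/(a - 4) = -2/(-4 + a))
F(E, m) = -E/4
w = 4/3 (w = 3 + (⅓)*(-5) = 3 - 5/3 = 4/3 ≈ 1.3333)
(19*F(P(-3), N(2, 2)))*w = (19*(-(-1)/(2*(-4 - 3))))*(4/3) = (19*(-(-1)/(2*(-7))))*(4/3) = (19*(-(-1)*(-1)/(2*7)))*(4/3) = (19*(-¼*2/7))*(4/3) = (19*(-1/14))*(4/3) = -19/14*4/3 = -38/21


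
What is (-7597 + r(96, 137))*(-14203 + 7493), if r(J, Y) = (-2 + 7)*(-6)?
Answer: 51177170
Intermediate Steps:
r(J, Y) = -30 (r(J, Y) = 5*(-6) = -30)
(-7597 + r(96, 137))*(-14203 + 7493) = (-7597 - 30)*(-14203 + 7493) = -7627*(-6710) = 51177170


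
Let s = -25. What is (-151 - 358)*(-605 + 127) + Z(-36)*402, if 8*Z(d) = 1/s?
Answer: 24329999/100 ≈ 2.4330e+5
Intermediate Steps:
Z(d) = -1/200 (Z(d) = (⅛)/(-25) = (⅛)*(-1/25) = -1/200)
(-151 - 358)*(-605 + 127) + Z(-36)*402 = (-151 - 358)*(-605 + 127) - 1/200*402 = -509*(-478) - 201/100 = 243302 - 201/100 = 24329999/100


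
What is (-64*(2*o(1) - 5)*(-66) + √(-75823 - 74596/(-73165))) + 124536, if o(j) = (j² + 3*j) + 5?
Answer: 179448 + I*√405883949534835/73165 ≈ 1.7945e+5 + 275.36*I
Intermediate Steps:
o(j) = 5 + j² + 3*j
(-64*(2*o(1) - 5)*(-66) + √(-75823 - 74596/(-73165))) + 124536 = (-64*(2*(5 + 1² + 3*1) - 5)*(-66) + √(-75823 - 74596/(-73165))) + 124536 = (-64*(2*(5 + 1 + 3) - 5)*(-66) + √(-75823 - 74596*(-1/73165))) + 124536 = (-64*(2*9 - 5)*(-66) + √(-75823 + 74596/73165)) + 124536 = (-64*(18 - 5)*(-66) + √(-5547515199/73165)) + 124536 = (-64*13*(-66) + I*√405883949534835/73165) + 124536 = (-832*(-66) + I*√405883949534835/73165) + 124536 = (54912 + I*√405883949534835/73165) + 124536 = 179448 + I*√405883949534835/73165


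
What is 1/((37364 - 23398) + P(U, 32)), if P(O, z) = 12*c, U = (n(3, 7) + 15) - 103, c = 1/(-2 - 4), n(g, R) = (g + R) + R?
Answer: 1/13964 ≈ 7.1613e-5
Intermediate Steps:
n(g, R) = g + 2*R (n(g, R) = (R + g) + R = g + 2*R)
c = -⅙ (c = 1/(-6) = -⅙ ≈ -0.16667)
U = -71 (U = ((3 + 2*7) + 15) - 103 = ((3 + 14) + 15) - 103 = (17 + 15) - 103 = 32 - 103 = -71)
P(O, z) = -2 (P(O, z) = 12*(-⅙) = -2)
1/((37364 - 23398) + P(U, 32)) = 1/((37364 - 23398) - 2) = 1/(13966 - 2) = 1/13964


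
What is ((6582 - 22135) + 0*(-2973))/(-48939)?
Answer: 15553/48939 ≈ 0.31780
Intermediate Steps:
((6582 - 22135) + 0*(-2973))/(-48939) = (-15553 + 0)*(-1/48939) = -15553*(-1/48939) = 15553/48939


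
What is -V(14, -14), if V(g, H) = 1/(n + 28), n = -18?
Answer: -⅒ ≈ -0.10000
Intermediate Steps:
V(g, H) = ⅒ (V(g, H) = 1/(-18 + 28) = 1/10 = ⅒)
-V(14, -14) = -1*⅒ = -⅒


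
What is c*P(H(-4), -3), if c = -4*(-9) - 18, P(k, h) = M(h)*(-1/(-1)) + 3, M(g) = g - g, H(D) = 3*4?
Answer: 54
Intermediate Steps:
H(D) = 12
M(g) = 0
P(k, h) = 3 (P(k, h) = 0*(-1/(-1)) + 3 = 0*(-1*(-1)) + 3 = 0*1 + 3 = 0 + 3 = 3)
c = 18 (c = 36 - 18 = 18)
c*P(H(-4), -3) = 18*3 = 54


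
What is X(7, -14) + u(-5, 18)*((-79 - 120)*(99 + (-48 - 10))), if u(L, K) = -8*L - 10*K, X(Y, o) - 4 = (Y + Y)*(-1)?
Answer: 1142250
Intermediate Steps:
X(Y, o) = 4 - 2*Y (X(Y, o) = 4 + (Y + Y)*(-1) = 4 + (2*Y)*(-1) = 4 - 2*Y)
u(L, K) = -10*K - 8*L
X(7, -14) + u(-5, 18)*((-79 - 120)*(99 + (-48 - 10))) = (4 - 2*7) + (-10*18 - 8*(-5))*((-79 - 120)*(99 + (-48 - 10))) = (4 - 14) + (-180 + 40)*(-199*(99 - 58)) = -10 - (-27860)*41 = -10 - 140*(-8159) = -10 + 1142260 = 1142250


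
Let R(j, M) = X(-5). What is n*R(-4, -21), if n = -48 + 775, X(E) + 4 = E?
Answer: -6543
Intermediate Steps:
X(E) = -4 + E
n = 727
R(j, M) = -9 (R(j, M) = -4 - 5 = -9)
n*R(-4, -21) = 727*(-9) = -6543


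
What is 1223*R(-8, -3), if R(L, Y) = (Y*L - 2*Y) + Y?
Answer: 33021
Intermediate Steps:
R(L, Y) = -Y + L*Y (R(L, Y) = (L*Y - 2*Y) + Y = (-2*Y + L*Y) + Y = -Y + L*Y)
1223*R(-8, -3) = 1223*(-3*(-1 - 8)) = 1223*(-3*(-9)) = 1223*27 = 33021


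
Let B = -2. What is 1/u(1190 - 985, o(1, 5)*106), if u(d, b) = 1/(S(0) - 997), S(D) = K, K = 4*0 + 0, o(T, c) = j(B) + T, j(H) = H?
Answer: -997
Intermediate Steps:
o(T, c) = -2 + T
K = 0 (K = 0 + 0 = 0)
S(D) = 0
u(d, b) = -1/997 (u(d, b) = 1/(0 - 997) = 1/(-997) = -1/997)
1/u(1190 - 985, o(1, 5)*106) = 1/(-1/997) = -997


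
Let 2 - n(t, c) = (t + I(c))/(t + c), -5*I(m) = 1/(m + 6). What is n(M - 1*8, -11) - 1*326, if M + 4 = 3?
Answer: -40556/125 ≈ -324.45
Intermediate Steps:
M = -1 (M = -4 + 3 = -1)
I(m) = -1/(5*(6 + m)) (I(m) = -1/(5*(m + 6)) = -1/(5*(6 + m)))
n(t, c) = 2 - (t - 1/(30 + 5*c))/(c + t) (n(t, c) = 2 - (t - 1/(30 + 5*c))/(t + c) = 2 - (t - 1/(30 + 5*c))/(c + t))
n(M - 1*8, -11) - 1*326 = (⅕ + (6 - 11)*((-1 - 1*8) + 2*(-11)))/((6 - 11)*(-11 + (-1 - 1*8))) - 1*326 = (⅕ - 5*((-1 - 8) - 22))/((-5)*(-11 + (-1 - 8))) - 326 = -(⅕ - 5*(-9 - 22))/(5*(-11 - 9)) - 326 = -⅕*(⅕ - 5*(-31))/(-20) - 326 = -⅕*(-1/20)*(⅕ + 155) - 326 = -⅕*(-1/20)*776/5 - 326 = 194/125 - 326 = -40556/125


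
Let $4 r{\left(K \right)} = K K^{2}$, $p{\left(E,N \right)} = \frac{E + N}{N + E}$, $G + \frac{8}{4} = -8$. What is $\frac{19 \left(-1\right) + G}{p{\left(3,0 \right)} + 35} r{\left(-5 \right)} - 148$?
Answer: $- \frac{17687}{144} \approx -122.83$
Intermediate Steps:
$G = -10$ ($G = -2 - 8 = -10$)
$p{\left(E,N \right)} = 1$ ($p{\left(E,N \right)} = \frac{E + N}{E + N} = 1$)
$r{\left(K \right)} = \frac{K^{3}}{4}$ ($r{\left(K \right)} = \frac{K K^{2}}{4} = \frac{K^{3}}{4}$)
$\frac{19 \left(-1\right) + G}{p{\left(3,0 \right)} + 35} r{\left(-5 \right)} - 148 = \frac{19 \left(-1\right) - 10}{1 + 35} \frac{\left(-5\right)^{3}}{4} - 148 = \frac{-19 - 10}{36} \cdot \frac{1}{4} \left(-125\right) - 148 = \left(-29\right) \frac{1}{36} \left(- \frac{125}{4}\right) - 148 = \left(- \frac{29}{36}\right) \left(- \frac{125}{4}\right) - 148 = \frac{3625}{144} - 148 = - \frac{17687}{144}$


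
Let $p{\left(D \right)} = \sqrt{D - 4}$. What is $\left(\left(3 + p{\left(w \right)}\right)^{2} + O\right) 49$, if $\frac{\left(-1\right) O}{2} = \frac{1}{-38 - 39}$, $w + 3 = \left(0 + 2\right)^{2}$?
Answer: $\frac{3248}{11} + 294 i \sqrt{3} \approx 295.27 + 509.22 i$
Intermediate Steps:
$w = 1$ ($w = -3 + \left(0 + 2\right)^{2} = -3 + 2^{2} = -3 + 4 = 1$)
$p{\left(D \right)} = \sqrt{-4 + D}$
$O = \frac{2}{77}$ ($O = - \frac{2}{-38 - 39} = - \frac{2}{-77} = \left(-2\right) \left(- \frac{1}{77}\right) = \frac{2}{77} \approx 0.025974$)
$\left(\left(3 + p{\left(w \right)}\right)^{2} + O\right) 49 = \left(\left(3 + \sqrt{-4 + 1}\right)^{2} + \frac{2}{77}\right) 49 = \left(\left(3 + \sqrt{-3}\right)^{2} + \frac{2}{77}\right) 49 = \left(\left(3 + i \sqrt{3}\right)^{2} + \frac{2}{77}\right) 49 = \left(\frac{2}{77} + \left(3 + i \sqrt{3}\right)^{2}\right) 49 = \frac{14}{11} + 49 \left(3 + i \sqrt{3}\right)^{2}$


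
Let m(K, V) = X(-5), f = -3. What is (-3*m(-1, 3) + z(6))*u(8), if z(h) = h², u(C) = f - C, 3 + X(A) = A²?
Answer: 330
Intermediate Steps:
X(A) = -3 + A²
m(K, V) = 22 (m(K, V) = -3 + (-5)² = -3 + 25 = 22)
u(C) = -3 - C
(-3*m(-1, 3) + z(6))*u(8) = (-3*22 + 6²)*(-3 - 1*8) = (-66 + 36)*(-3 - 8) = -30*(-11) = 330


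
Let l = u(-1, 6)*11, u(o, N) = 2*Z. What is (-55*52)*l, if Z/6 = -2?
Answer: 755040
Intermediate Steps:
Z = -12 (Z = 6*(-2) = -12)
u(o, N) = -24 (u(o, N) = 2*(-12) = -24)
l = -264 (l = -24*11 = -264)
(-55*52)*l = -55*52*(-264) = -2860*(-264) = 755040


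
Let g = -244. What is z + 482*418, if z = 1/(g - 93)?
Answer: 67897411/337 ≈ 2.0148e+5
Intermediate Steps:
z = -1/337 (z = 1/(-244 - 93) = 1/(-337) = -1/337 ≈ -0.0029674)
z + 482*418 = -1/337 + 482*418 = -1/337 + 201476 = 67897411/337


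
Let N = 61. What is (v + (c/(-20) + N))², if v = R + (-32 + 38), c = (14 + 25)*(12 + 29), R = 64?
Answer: 1042441/400 ≈ 2606.1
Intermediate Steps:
c = 1599 (c = 39*41 = 1599)
v = 70 (v = 64 + (-32 + 38) = 64 + 6 = 70)
(v + (c/(-20) + N))² = (70 + (1599/(-20) + 61))² = (70 + (1599*(-1/20) + 61))² = (70 + (-1599/20 + 61))² = (70 - 379/20)² = (1021/20)² = 1042441/400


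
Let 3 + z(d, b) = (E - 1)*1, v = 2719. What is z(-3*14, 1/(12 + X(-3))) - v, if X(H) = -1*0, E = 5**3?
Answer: -2598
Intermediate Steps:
E = 125
X(H) = 0
z(d, b) = 121 (z(d, b) = -3 + (125 - 1)*1 = -3 + 124*1 = -3 + 124 = 121)
z(-3*14, 1/(12 + X(-3))) - v = 121 - 1*2719 = 121 - 2719 = -2598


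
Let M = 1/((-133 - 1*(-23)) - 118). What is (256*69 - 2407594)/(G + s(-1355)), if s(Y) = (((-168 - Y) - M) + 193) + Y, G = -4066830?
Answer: 544904040/927231539 ≈ 0.58767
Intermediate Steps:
M = -1/228 (M = 1/((-133 + 23) - 118) = 1/(-110 - 118) = 1/(-228) = -1/228 ≈ -0.0043860)
s(Y) = 5701/228 (s(Y) = (((-168 - Y) - 1*(-1/228)) + 193) + Y = (((-168 - Y) + 1/228) + 193) + Y = ((-38303/228 - Y) + 193) + Y = (5701/228 - Y) + Y = 5701/228)
(256*69 - 2407594)/(G + s(-1355)) = (256*69 - 2407594)/(-4066830 + 5701/228) = (17664 - 2407594)/(-927231539/228) = -2389930*(-228/927231539) = 544904040/927231539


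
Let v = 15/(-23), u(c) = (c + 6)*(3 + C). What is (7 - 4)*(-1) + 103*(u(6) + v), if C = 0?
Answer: 83670/23 ≈ 3637.8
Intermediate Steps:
u(c) = 18 + 3*c (u(c) = (c + 6)*(3 + 0) = (6 + c)*3 = 18 + 3*c)
v = -15/23 (v = 15*(-1/23) = -15/23 ≈ -0.65217)
(7 - 4)*(-1) + 103*(u(6) + v) = (7 - 4)*(-1) + 103*((18 + 3*6) - 15/23) = 3*(-1) + 103*((18 + 18) - 15/23) = -3 + 103*(36 - 15/23) = -3 + 103*(813/23) = -3 + 83739/23 = 83670/23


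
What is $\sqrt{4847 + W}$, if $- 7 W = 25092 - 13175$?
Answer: $\frac{2 \sqrt{38521}}{7} \approx 56.076$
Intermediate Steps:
$W = - \frac{11917}{7}$ ($W = - \frac{25092 - 13175}{7} = \left(- \frac{1}{7}\right) 11917 = - \frac{11917}{7} \approx -1702.4$)
$\sqrt{4847 + W} = \sqrt{4847 - \frac{11917}{7}} = \sqrt{\frac{22012}{7}} = \frac{2 \sqrt{38521}}{7}$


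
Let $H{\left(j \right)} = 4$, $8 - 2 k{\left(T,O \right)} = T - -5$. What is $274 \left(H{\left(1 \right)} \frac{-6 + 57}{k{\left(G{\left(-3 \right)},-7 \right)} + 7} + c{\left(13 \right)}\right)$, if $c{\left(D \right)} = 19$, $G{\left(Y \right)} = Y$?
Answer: $\frac{53978}{5} \approx 10796.0$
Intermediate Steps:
$k{\left(T,O \right)} = \frac{3}{2} - \frac{T}{2}$ ($k{\left(T,O \right)} = 4 - \frac{T - -5}{2} = 4 - \frac{T + 5}{2} = 4 - \frac{5 + T}{2} = 4 - \left(\frac{5}{2} + \frac{T}{2}\right) = \frac{3}{2} - \frac{T}{2}$)
$274 \left(H{\left(1 \right)} \frac{-6 + 57}{k{\left(G{\left(-3 \right)},-7 \right)} + 7} + c{\left(13 \right)}\right) = 274 \left(4 \frac{-6 + 57}{\left(\frac{3}{2} - - \frac{3}{2}\right) + 7} + 19\right) = 274 \left(4 \frac{51}{\left(\frac{3}{2} + \frac{3}{2}\right) + 7} + 19\right) = 274 \left(4 \frac{51}{3 + 7} + 19\right) = 274 \left(4 \cdot \frac{51}{10} + 19\right) = 274 \left(\frac{102}{5} + 19\right) = 274 \cdot \frac{197}{5} = \frac{53978}{5}$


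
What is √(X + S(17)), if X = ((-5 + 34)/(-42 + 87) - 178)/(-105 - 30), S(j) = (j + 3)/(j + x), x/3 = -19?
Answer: √59322/270 ≈ 0.90208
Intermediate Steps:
x = -57 (x = 3*(-19) = -57)
S(j) = (3 + j)/(-57 + j) (S(j) = (j + 3)/(j - 57) = (3 + j)/(-57 + j))
X = 7981/6075 (X = (29/45 - 178)/(-135) = (29*(1/45) - 178)*(-1/135) = (29/45 - 178)*(-1/135) = -7981/45*(-1/135) = 7981/6075 ≈ 1.3137)
√(X + S(17)) = √(7981/6075 + (3 + 17)/(-57 + 17)) = √(7981/6075 + 20/(-40)) = √(7981/6075 - 1/40*20) = √(7981/6075 - ½) = √(9887/12150) = √59322/270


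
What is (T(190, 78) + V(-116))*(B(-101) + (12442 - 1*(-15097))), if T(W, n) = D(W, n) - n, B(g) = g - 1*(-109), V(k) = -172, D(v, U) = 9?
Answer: -6638827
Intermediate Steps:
B(g) = 109 + g (B(g) = g + 109 = 109 + g)
T(W, n) = 9 - n
(T(190, 78) + V(-116))*(B(-101) + (12442 - 1*(-15097))) = ((9 - 1*78) - 172)*((109 - 101) + (12442 - 1*(-15097))) = ((9 - 78) - 172)*(8 + (12442 + 15097)) = (-69 - 172)*(8 + 27539) = -241*27547 = -6638827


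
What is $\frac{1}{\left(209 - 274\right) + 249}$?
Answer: $\frac{1}{184} \approx 0.0054348$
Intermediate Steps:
$\frac{1}{\left(209 - 274\right) + 249} = \frac{1}{-65 + 249} = \frac{1}{184}$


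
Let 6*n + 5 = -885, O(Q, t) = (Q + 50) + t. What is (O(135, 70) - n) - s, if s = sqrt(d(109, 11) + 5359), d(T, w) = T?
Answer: 1210/3 - 2*sqrt(1367) ≈ 329.39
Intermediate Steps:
O(Q, t) = 50 + Q + t (O(Q, t) = (50 + Q) + t = 50 + Q + t)
n = -445/3 (n = -5/6 + (1/6)*(-885) = -5/6 - 295/2 = -445/3 ≈ -148.33)
s = 2*sqrt(1367) (s = sqrt(109 + 5359) = sqrt(5468) = 2*sqrt(1367) ≈ 73.946)
(O(135, 70) - n) - s = ((50 + 135 + 70) - 1*(-445/3)) - 2*sqrt(1367) = (255 + 445/3) - 2*sqrt(1367) = 1210/3 - 2*sqrt(1367)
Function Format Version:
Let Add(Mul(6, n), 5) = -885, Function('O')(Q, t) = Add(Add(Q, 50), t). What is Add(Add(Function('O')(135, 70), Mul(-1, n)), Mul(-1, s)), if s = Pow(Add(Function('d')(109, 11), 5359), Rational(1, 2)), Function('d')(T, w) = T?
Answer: Add(Rational(1210, 3), Mul(-2, Pow(1367, Rational(1, 2)))) ≈ 329.39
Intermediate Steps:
Function('O')(Q, t) = Add(50, Q, t) (Function('O')(Q, t) = Add(Add(50, Q), t) = Add(50, Q, t))
n = Rational(-445, 3) (n = Add(Rational(-5, 6), Mul(Rational(1, 6), -885)) = Add(Rational(-5, 6), Rational(-295, 2)) = Rational(-445, 3) ≈ -148.33)
s = Mul(2, Pow(1367, Rational(1, 2))) (s = Pow(Add(109, 5359), Rational(1, 2)) = Pow(5468, Rational(1, 2)) = Mul(2, Pow(1367, Rational(1, 2))) ≈ 73.946)
Add(Add(Function('O')(135, 70), Mul(-1, n)), Mul(-1, s)) = Add(Add(Add(50, 135, 70), Mul(-1, Rational(-445, 3))), Mul(-1, Mul(2, Pow(1367, Rational(1, 2))))) = Add(Add(255, Rational(445, 3)), Mul(-2, Pow(1367, Rational(1, 2)))) = Add(Rational(1210, 3), Mul(-2, Pow(1367, Rational(1, 2))))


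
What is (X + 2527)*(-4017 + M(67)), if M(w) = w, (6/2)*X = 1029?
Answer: -11336500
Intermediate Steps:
X = 343 (X = (1/3)*1029 = 343)
(X + 2527)*(-4017 + M(67)) = (343 + 2527)*(-4017 + 67) = 2870*(-3950) = -11336500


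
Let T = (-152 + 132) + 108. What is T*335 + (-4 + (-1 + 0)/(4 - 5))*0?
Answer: 29480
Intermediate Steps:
T = 88 (T = -20 + 108 = 88)
T*335 + (-4 + (-1 + 0)/(4 - 5))*0 = 88*335 + (-4 + (-1 + 0)/(4 - 5))*0 = 29480 + (-4 - 1/(-1))*0 = 29480 + (-4 - 1*(-1))*0 = 29480 + (-4 + 1)*0 = 29480 - 3*0 = 29480 + 0 = 29480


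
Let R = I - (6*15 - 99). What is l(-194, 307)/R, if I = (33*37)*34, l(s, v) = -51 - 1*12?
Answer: -21/13841 ≈ -0.0015172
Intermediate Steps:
l(s, v) = -63 (l(s, v) = -51 - 12 = -63)
I = 41514 (I = 1221*34 = 41514)
R = 41523 (R = 41514 - (6*15 - 99) = 41514 - (90 - 99) = 41514 - 1*(-9) = 41514 + 9 = 41523)
l(-194, 307)/R = -63/41523 = -63*1/41523 = -21/13841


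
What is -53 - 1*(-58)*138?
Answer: 7951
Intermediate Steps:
-53 - 1*(-58)*138 = -53 + 58*138 = -53 + 8004 = 7951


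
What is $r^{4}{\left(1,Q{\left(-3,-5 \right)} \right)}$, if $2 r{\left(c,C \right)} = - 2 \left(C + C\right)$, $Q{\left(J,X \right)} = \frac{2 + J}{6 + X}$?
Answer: $16$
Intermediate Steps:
$Q{\left(J,X \right)} = \frac{2 + J}{6 + X}$
$r{\left(c,C \right)} = - 2 C$ ($r{\left(c,C \right)} = \frac{\left(-2\right) \left(C + C\right)}{2} = \frac{\left(-2\right) 2 C}{2} = \frac{\left(-4\right) C}{2} = - 2 C$)
$r^{4}{\left(1,Q{\left(-3,-5 \right)} \right)} = \left(- 2 \frac{2 - 3}{6 - 5}\right)^{4} = \left(- 2 \cdot 1^{-1} \left(-1\right)\right)^{4} = \left(- 2 \cdot 1 \left(-1\right)\right)^{4} = \left(\left(-2\right) \left(-1\right)\right)^{4} = 2^{4} = 16$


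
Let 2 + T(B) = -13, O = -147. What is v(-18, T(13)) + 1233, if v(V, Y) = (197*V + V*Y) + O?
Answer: -2190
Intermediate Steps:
T(B) = -15 (T(B) = -2 - 13 = -15)
v(V, Y) = -147 + 197*V + V*Y (v(V, Y) = (197*V + V*Y) - 147 = -147 + 197*V + V*Y)
v(-18, T(13)) + 1233 = (-147 + 197*(-18) - 18*(-15)) + 1233 = (-147 - 3546 + 270) + 1233 = -3423 + 1233 = -2190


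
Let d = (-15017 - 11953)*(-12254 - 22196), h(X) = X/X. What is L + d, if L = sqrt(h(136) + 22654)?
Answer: 929116500 + sqrt(22655) ≈ 9.2912e+8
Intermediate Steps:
h(X) = 1
L = sqrt(22655) (L = sqrt(1 + 22654) = sqrt(22655) ≈ 150.52)
d = 929116500 (d = -26970*(-34450) = 929116500)
L + d = sqrt(22655) + 929116500 = 929116500 + sqrt(22655)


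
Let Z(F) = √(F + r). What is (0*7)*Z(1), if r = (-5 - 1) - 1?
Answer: 0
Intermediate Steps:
r = -7 (r = -6 - 1 = -7)
Z(F) = √(-7 + F) (Z(F) = √(F - 7) = √(-7 + F))
(0*7)*Z(1) = (0*7)*√(-7 + 1) = 0*√(-6) = 0*(I*√6) = 0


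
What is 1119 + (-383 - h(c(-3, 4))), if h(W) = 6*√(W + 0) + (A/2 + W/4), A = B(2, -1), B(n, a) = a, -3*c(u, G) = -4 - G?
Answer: 4415/6 - 4*√6 ≈ 726.04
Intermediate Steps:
c(u, G) = 4/3 + G/3 (c(u, G) = -(-4 - G)/3 = 4/3 + G/3)
A = -1
h(W) = -½ + 6*√W + W/4 (h(W) = 6*√(W + 0) + (-1/2 + W/4) = 6*√W + (-1*½ + W*(¼)) = 6*√W + (-½ + W/4) = -½ + 6*√W + W/4)
1119 + (-383 - h(c(-3, 4))) = 1119 + (-383 - (-½ + 6*√(4/3 + (⅓)*4) + (4/3 + (⅓)*4)/4)) = 1119 + (-383 - (-½ + 6*√(4/3 + 4/3) + (4/3 + 4/3)/4)) = 1119 + (-383 - (-½ + 6*√(8/3) + (¼)*(8/3))) = 1119 + (-383 - (-½ + 6*(2*√6/3) + ⅔)) = 1119 + (-383 - (-½ + 4*√6 + ⅔)) = 1119 + (-383 - (⅙ + 4*√6)) = 1119 + (-383 + (-⅙ - 4*√6)) = 1119 + (-2299/6 - 4*√6) = 4415/6 - 4*√6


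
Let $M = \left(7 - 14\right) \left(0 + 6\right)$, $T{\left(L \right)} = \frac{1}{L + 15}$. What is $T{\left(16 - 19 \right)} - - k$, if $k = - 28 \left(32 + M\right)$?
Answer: $\frac{3361}{12} \approx 280.08$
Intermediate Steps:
$T{\left(L \right)} = \frac{1}{15 + L}$
$M = -42$ ($M = \left(-7\right) 6 = -42$)
$k = 280$ ($k = - 28 \left(32 - 42\right) = - 28 \left(-10\right) = \left(-1\right) \left(-280\right) = 280$)
$T{\left(16 - 19 \right)} - - k = \frac{1}{15 + \left(16 - 19\right)} - \left(-1\right) 280 = \frac{1}{15 + \left(16 - 19\right)} - -280 = \frac{1}{15 - 3} + 280 = \frac{1}{12} + 280 = \frac{3361}{12}$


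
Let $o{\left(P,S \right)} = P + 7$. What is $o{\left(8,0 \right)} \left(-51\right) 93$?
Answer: $-71145$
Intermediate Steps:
$o{\left(P,S \right)} = 7 + P$
$o{\left(8,0 \right)} \left(-51\right) 93 = \left(7 + 8\right) \left(-51\right) 93 = 15 \left(-51\right) 93 = \left(-765\right) 93 = -71145$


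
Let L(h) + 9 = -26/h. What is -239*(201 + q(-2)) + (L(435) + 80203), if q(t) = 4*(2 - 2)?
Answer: 13987399/435 ≈ 32155.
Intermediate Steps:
L(h) = -9 - 26/h
q(t) = 0 (q(t) = 4*0 = 0)
-239*(201 + q(-2)) + (L(435) + 80203) = -239*(201 + 0) + ((-9 - 26/435) + 80203) = -239*201 + ((-9 - 26*1/435) + 80203) = -48039 + ((-9 - 26/435) + 80203) = -48039 + (-3941/435 + 80203) = -48039 + 34884364/435 = 13987399/435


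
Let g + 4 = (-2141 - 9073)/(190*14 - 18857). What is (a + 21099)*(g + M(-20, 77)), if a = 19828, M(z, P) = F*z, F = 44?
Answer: -195179962606/5399 ≈ -3.6151e+7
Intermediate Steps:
M(z, P) = 44*z
g = -17858/5399 (g = -4 + (-2141 - 9073)/(190*14 - 18857) = -4 - 11214/(2660 - 18857) = -4 - 11214/(-16197) = -4 - 11214*(-1/16197) = -4 + 3738/5399 = -17858/5399 ≈ -3.3076)
(a + 21099)*(g + M(-20, 77)) = (19828 + 21099)*(-17858/5399 + 44*(-20)) = 40927*(-17858/5399 - 880) = 40927*(-4768978/5399) = -195179962606/5399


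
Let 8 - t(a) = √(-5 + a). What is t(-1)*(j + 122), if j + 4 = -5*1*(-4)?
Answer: 1104 - 138*I*√6 ≈ 1104.0 - 338.03*I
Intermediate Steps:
j = 16 (j = -4 - 5*1*(-4) = -4 - 5*(-4) = -4 + 20 = 16)
t(a) = 8 - √(-5 + a)
t(-1)*(j + 122) = (8 - √(-5 - 1))*(16 + 122) = (8 - √(-6))*138 = (8 - I*√6)*138 = 1104 - 138*I*√6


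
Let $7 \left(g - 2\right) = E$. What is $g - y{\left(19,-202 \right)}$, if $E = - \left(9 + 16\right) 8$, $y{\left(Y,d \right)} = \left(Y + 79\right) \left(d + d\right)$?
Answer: $\frac{276958}{7} \approx 39565.0$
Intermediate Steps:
$y{\left(Y,d \right)} = 2 d \left(79 + Y\right)$ ($y{\left(Y,d \right)} = \left(79 + Y\right) 2 d = 2 d \left(79 + Y\right)$)
$E = -200$ ($E = - 25 \cdot 8 = \left(-1\right) 200 = -200$)
$g = - \frac{186}{7}$ ($g = 2 + \frac{1}{7} \left(-200\right) = 2 - \frac{200}{7} = - \frac{186}{7} \approx -26.571$)
$g - y{\left(19,-202 \right)} = - \frac{186}{7} - 2 \left(-202\right) \left(79 + 19\right) = - \frac{186}{7} - 2 \left(-202\right) 98 = - \frac{186}{7} - -39592 = - \frac{186}{7} + 39592 = \frac{276958}{7}$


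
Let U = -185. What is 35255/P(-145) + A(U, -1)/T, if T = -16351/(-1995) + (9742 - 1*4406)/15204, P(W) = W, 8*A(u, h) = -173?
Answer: -175901424103/716012552 ≈ -245.67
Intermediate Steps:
A(u, h) = -173/8 (A(u, h) = (1/8)*(-173) = -173/8)
T = 3086261/361095 (T = -16351*(-1/1995) + (9742 - 4406)*(1/15204) = 16351/1995 + 5336*(1/15204) = 16351/1995 + 1334/3801 = 3086261/361095 ≈ 8.5470)
35255/P(-145) + A(U, -1)/T = 35255/(-145) - 173/(8*3086261/361095) = 35255*(-1/145) - 173/8*361095/3086261 = -7051/29 - 62469435/24690088 = -175901424103/716012552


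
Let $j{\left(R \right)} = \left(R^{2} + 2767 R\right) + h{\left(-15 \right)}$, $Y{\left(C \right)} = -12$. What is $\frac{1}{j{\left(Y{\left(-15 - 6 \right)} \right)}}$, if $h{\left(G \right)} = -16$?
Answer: $- \frac{1}{33076} \approx -3.0233 \cdot 10^{-5}$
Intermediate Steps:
$j{\left(R \right)} = -16 + R^{2} + 2767 R$ ($j{\left(R \right)} = \left(R^{2} + 2767 R\right) - 16 = -16 + R^{2} + 2767 R$)
$\frac{1}{j{\left(Y{\left(-15 - 6 \right)} \right)}} = \frac{1}{-16 + \left(-12\right)^{2} + 2767 \left(-12\right)} = \frac{1}{-16 + 144 - 33204} = \frac{1}{-33076} = - \frac{1}{33076}$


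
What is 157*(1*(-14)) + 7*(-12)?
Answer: -2282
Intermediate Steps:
157*(1*(-14)) + 7*(-12) = 157*(-14) - 84 = -2198 - 84 = -2282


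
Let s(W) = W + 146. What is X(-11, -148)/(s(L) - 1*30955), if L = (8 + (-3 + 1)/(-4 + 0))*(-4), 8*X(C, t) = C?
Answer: 11/246744 ≈ 4.4581e-5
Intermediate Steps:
X(C, t) = C/8
L = -34 (L = (8 - 2/(-4))*(-4) = (8 - 2*(-1/4))*(-4) = (8 + 1/2)*(-4) = (17/2)*(-4) = -34)
s(W) = 146 + W
X(-11, -148)/(s(L) - 1*30955) = ((1/8)*(-11))/((146 - 34) - 1*30955) = -11/(8*(112 - 30955)) = -11/8/(-30843) = -11/8*(-1/30843) = 11/246744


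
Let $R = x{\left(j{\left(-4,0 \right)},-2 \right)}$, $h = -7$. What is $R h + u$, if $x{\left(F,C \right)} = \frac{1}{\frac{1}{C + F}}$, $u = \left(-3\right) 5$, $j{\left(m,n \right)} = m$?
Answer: $27$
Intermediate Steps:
$u = -15$
$x{\left(F,C \right)} = C + F$
$R = -6$ ($R = -2 - 4 = -6$)
$R h + u = \left(-6\right) \left(-7\right) - 15 = 42 - 15 = 27$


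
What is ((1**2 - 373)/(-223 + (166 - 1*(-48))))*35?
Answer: 4340/3 ≈ 1446.7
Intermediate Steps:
((1**2 - 373)/(-223 + (166 - 1*(-48))))*35 = ((1 - 373)/(-223 + (166 + 48)))*35 = -372/(-223 + 214)*35 = -372/(-9)*35 = -372*(-1/9)*35 = (124/3)*35 = 4340/3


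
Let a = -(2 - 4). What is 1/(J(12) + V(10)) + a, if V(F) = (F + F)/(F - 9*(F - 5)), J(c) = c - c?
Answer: ¼ ≈ 0.25000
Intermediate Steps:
J(c) = 0
V(F) = 2*F/(45 - 8*F) (V(F) = (2*F)/(F - 9*(-5 + F)) = (2*F)/(F + (45 - 9*F)) = (2*F)/(45 - 8*F) = 2*F/(45 - 8*F))
a = 2 (a = -1*(-2) = 2)
1/(J(12) + V(10)) + a = 1/(0 - 2*10/(-45 + 8*10)) + 2 = 1/(0 - 2*10/(-45 + 80)) + 2 = 1/(0 - 2*10/35) + 2 = 1/(0 - 2*10*1/35) + 2 = 1/(0 - 4/7) + 2 = 1/(-4/7) + 2 = -7/4 + 2 = ¼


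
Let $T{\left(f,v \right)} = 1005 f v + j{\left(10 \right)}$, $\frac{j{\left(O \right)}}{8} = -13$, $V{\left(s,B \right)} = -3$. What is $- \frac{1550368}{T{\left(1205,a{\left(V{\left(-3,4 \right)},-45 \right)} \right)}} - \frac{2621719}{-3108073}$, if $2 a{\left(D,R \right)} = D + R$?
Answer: $\frac{2531816988345}{2822975679856} \approx 0.89686$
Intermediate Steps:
$j{\left(O \right)} = -104$ ($j{\left(O \right)} = 8 \left(-13\right) = -104$)
$a{\left(D,R \right)} = \frac{D}{2} + \frac{R}{2}$ ($a{\left(D,R \right)} = \frac{D + R}{2} = \frac{D}{2} + \frac{R}{2}$)
$T{\left(f,v \right)} = -104 + 1005 f v$ ($T{\left(f,v \right)} = 1005 f v - 104 = -104 + 1005 f v$)
$- \frac{1550368}{T{\left(1205,a{\left(V{\left(-3,4 \right)},-45 \right)} \right)}} - \frac{2621719}{-3108073} = - \frac{1550368}{-104 + 1005 \cdot 1205 \left(\frac{1}{2} \left(-3\right) + \frac{1}{2} \left(-45\right)\right)} - \frac{2621719}{-3108073} = - \frac{1550368}{-104 + 1005 \cdot 1205 \left(- \frac{3}{2} - \frac{45}{2}\right)} - - \frac{2621719}{3108073} = - \frac{1550368}{-104 + 1005 \cdot 1205 \left(-24\right)} + \frac{2621719}{3108073} = - \frac{1550368}{-104 - 29064600} + \frac{2621719}{3108073} = - \frac{1550368}{-29064704} + \frac{2621719}{3108073} = \left(-1550368\right) \left(- \frac{1}{29064704}\right) + \frac{2621719}{3108073} = \frac{48449}{908272} + \frac{2621719}{3108073} = \frac{2531816988345}{2822975679856}$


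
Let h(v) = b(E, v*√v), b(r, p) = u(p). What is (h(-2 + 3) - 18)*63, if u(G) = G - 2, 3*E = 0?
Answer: -1197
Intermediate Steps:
E = 0 (E = (⅓)*0 = 0)
u(G) = -2 + G
b(r, p) = -2 + p
h(v) = -2 + v^(3/2) (h(v) = -2 + v*√v = -2 + v^(3/2))
(h(-2 + 3) - 18)*63 = ((-2 + (-2 + 3)^(3/2)) - 18)*63 = ((-2 + 1^(3/2)) - 18)*63 = ((-2 + 1) - 18)*63 = (-1 - 18)*63 = -19*63 = -1197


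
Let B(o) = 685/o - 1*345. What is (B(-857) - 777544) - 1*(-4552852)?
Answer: 3235142606/857 ≈ 3.7750e+6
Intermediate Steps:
B(o) = -345 + 685/o (B(o) = 685/o - 345 = -345 + 685/o)
(B(-857) - 777544) - 1*(-4552852) = ((-345 + 685/(-857)) - 777544) - 1*(-4552852) = ((-345 + 685*(-1/857)) - 777544) + 4552852 = ((-345 - 685/857) - 777544) + 4552852 = (-296350/857 - 777544) + 4552852 = -666651558/857 + 4552852 = 3235142606/857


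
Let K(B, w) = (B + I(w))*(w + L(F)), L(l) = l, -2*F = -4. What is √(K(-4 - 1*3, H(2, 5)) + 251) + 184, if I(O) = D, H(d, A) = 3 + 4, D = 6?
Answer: 184 + 11*√2 ≈ 199.56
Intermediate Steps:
F = 2 (F = -½*(-4) = 2)
H(d, A) = 7
I(O) = 6
K(B, w) = (2 + w)*(6 + B) (K(B, w) = (B + 6)*(w + 2) = (6 + B)*(2 + w) = (2 + w)*(6 + B))
√(K(-4 - 1*3, H(2, 5)) + 251) + 184 = √((12 + 2*(-4 - 1*3) + 6*7 + (-4 - 1*3)*7) + 251) + 184 = √((12 + 2*(-4 - 3) + 42 + (-4 - 3)*7) + 251) + 184 = √((12 + 2*(-7) + 42 - 7*7) + 251) + 184 = √((12 - 14 + 42 - 49) + 251) + 184 = √(-9 + 251) + 184 = √242 + 184 = 11*√2 + 184 = 184 + 11*√2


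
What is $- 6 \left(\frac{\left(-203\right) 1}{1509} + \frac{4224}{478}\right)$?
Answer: $- \frac{6276982}{120217} \approx -52.214$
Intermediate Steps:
$- 6 \left(\frac{\left(-203\right) 1}{1509} + \frac{4224}{478}\right) = - 6 \left(\left(-203\right) \frac{1}{1509} + 4224 \cdot \frac{1}{478}\right) = - 6 \left(- \frac{203}{1509} + \frac{2112}{239}\right) = \left(-6\right) \frac{3138491}{360651} = - \frac{6276982}{120217}$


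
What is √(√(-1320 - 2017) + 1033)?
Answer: √(1033 + I*√3337) ≈ 32.153 + 0.8983*I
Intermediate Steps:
√(√(-1320 - 2017) + 1033) = √(√(-3337) + 1033) = √(I*√3337 + 1033) = √(1033 + I*√3337)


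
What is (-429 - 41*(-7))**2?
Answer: 20164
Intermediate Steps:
(-429 - 41*(-7))**2 = (-429 + 287)**2 = (-142)**2 = 20164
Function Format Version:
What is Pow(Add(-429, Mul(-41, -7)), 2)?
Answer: 20164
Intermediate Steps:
Pow(Add(-429, Mul(-41, -7)), 2) = Pow(Add(-429, 287), 2) = Pow(-142, 2) = 20164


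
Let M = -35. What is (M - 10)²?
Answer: 2025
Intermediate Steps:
(M - 10)² = (-35 - 10)² = (-45)² = 2025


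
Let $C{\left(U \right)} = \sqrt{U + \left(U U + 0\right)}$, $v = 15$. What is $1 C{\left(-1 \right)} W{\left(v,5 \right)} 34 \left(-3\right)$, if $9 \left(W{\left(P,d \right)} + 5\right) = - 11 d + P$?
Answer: $0$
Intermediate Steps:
$W{\left(P,d \right)} = -5 - \frac{11 d}{9} + \frac{P}{9}$ ($W{\left(P,d \right)} = -5 + \frac{- 11 d + P}{9} = -5 + \frac{P - 11 d}{9} = -5 + \left(- \frac{11 d}{9} + \frac{P}{9}\right) = -5 - \frac{11 d}{9} + \frac{P}{9}$)
$C{\left(U \right)} = \sqrt{U + U^{2}}$ ($C{\left(U \right)} = \sqrt{U + \left(U^{2} + 0\right)} = \sqrt{U + U^{2}}$)
$1 C{\left(-1 \right)} W{\left(v,5 \right)} 34 \left(-3\right) = 1 \sqrt{- (1 - 1)} \left(-5 - \frac{55}{9} + \frac{1}{9} \cdot 15\right) 34 \left(-3\right) = 1 \sqrt{\left(-1\right) 0} \left(-5 - \frac{55}{9} + \frac{5}{3}\right) \left(-102\right) = 1 \sqrt{0} \left(- \frac{85}{9}\right) \left(-102\right) = 1 \cdot 0 \left(- \frac{85}{9}\right) \left(-102\right) = 0 \left(- \frac{85}{9}\right) \left(-102\right) = 0 \left(-102\right) = 0$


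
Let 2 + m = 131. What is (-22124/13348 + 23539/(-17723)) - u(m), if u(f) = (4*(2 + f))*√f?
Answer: -176575556/59141651 - 524*√129 ≈ -5954.5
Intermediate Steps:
m = 129 (m = -2 + 131 = 129)
u(f) = √f*(8 + 4*f) (u(f) = (8 + 4*f)*√f = √f*(8 + 4*f))
(-22124/13348 + 23539/(-17723)) - u(m) = (-22124/13348 + 23539/(-17723)) - 4*√129*(2 + 129) = (-22124*1/13348 + 23539*(-1/17723)) - 4*√129*131 = (-5531/3337 - 23539/17723) - 524*√129 = -176575556/59141651 - 524*√129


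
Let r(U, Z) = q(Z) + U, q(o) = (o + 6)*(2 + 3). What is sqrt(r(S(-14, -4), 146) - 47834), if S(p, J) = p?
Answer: 12*I*sqrt(327) ≈ 217.0*I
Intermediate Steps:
q(o) = 30 + 5*o (q(o) = (6 + o)*5 = 30 + 5*o)
r(U, Z) = 30 + U + 5*Z (r(U, Z) = (30 + 5*Z) + U = 30 + U + 5*Z)
sqrt(r(S(-14, -4), 146) - 47834) = sqrt((30 - 14 + 5*146) - 47834) = sqrt((30 - 14 + 730) - 47834) = sqrt(746 - 47834) = sqrt(-47088) = 12*I*sqrt(327)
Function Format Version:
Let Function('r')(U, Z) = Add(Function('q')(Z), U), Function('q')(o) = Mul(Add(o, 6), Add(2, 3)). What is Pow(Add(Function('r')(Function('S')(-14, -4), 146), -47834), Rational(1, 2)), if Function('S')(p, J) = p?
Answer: Mul(12, I, Pow(327, Rational(1, 2))) ≈ Mul(217.00, I)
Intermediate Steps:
Function('q')(o) = Add(30, Mul(5, o)) (Function('q')(o) = Mul(Add(6, o), 5) = Add(30, Mul(5, o)))
Function('r')(U, Z) = Add(30, U, Mul(5, Z)) (Function('r')(U, Z) = Add(Add(30, Mul(5, Z)), U) = Add(30, U, Mul(5, Z)))
Pow(Add(Function('r')(Function('S')(-14, -4), 146), -47834), Rational(1, 2)) = Pow(Add(Add(30, -14, Mul(5, 146)), -47834), Rational(1, 2)) = Pow(Add(Add(30, -14, 730), -47834), Rational(1, 2)) = Pow(Add(746, -47834), Rational(1, 2)) = Pow(-47088, Rational(1, 2)) = Mul(12, I, Pow(327, Rational(1, 2)))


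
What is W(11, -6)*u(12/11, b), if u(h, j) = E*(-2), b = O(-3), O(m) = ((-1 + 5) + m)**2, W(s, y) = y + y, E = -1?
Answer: -24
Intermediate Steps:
W(s, y) = 2*y
O(m) = (4 + m)**2
b = 1 (b = (4 - 3)**2 = 1**2 = 1)
u(h, j) = 2 (u(h, j) = -1*(-2) = 2)
W(11, -6)*u(12/11, b) = (2*(-6))*2 = -12*2 = -24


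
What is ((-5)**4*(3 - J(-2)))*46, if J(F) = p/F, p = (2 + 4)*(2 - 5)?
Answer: -172500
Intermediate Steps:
p = -18 (p = 6*(-3) = -18)
J(F) = -18/F
((-5)**4*(3 - J(-2)))*46 = ((-5)**4*(3 - (-18)/(-2)))*46 = (625*(3 - (-18)*(-1)/2))*46 = (625*(3 - 1*9))*46 = (625*(3 - 9))*46 = (625*(-6))*46 = -3750*46 = -172500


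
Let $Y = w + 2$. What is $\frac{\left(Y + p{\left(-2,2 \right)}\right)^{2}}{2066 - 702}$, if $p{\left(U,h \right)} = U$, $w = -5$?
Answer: $\frac{25}{1364} \approx 0.018328$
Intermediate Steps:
$Y = -3$ ($Y = -5 + 2 = -3$)
$\frac{\left(Y + p{\left(-2,2 \right)}\right)^{2}}{2066 - 702} = \frac{\left(-3 - 2\right)^{2}}{2066 - 702} = \frac{\left(-5\right)^{2}}{1364} = 25 \cdot \frac{1}{1364} = \frac{25}{1364}$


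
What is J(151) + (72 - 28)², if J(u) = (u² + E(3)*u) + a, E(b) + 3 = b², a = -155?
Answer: 25488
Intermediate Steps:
E(b) = -3 + b²
J(u) = -155 + u² + 6*u (J(u) = (u² + (-3 + 3²)*u) - 155 = (u² + (-3 + 9)*u) - 155 = (u² + 6*u) - 155 = -155 + u² + 6*u)
J(151) + (72 - 28)² = (-155 + 151² + 6*151) + (72 - 28)² = (-155 + 22801 + 906) + 44² = 23552 + 1936 = 25488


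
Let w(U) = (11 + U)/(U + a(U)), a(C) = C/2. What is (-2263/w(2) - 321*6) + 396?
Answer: -26679/13 ≈ -2052.2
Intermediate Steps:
a(C) = C/2 (a(C) = C*(½) = C/2)
w(U) = 2*(11 + U)/(3*U) (w(U) = (11 + U)/(U + U/2) = (11 + U)/((3*U/2)) = (11 + U)*(2/(3*U)) = 2*(11 + U)/(3*U))
(-2263/w(2) - 321*6) + 396 = (-2263*3/(11 + 2) - 321*6) + 396 = (-2263/((⅔)*(½)*13) - 1926) + 396 = (-2263/13/3 - 1926) + 396 = (-2263*3/13 - 1926) + 396 = (-6789/13 - 1926) + 396 = -31827/13 + 396 = -26679/13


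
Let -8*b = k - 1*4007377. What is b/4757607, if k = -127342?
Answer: 4134719/38060856 ≈ 0.10863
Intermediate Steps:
b = 4134719/8 (b = -(-127342 - 1*4007377)/8 = -(-127342 - 4007377)/8 = -1/8*(-4134719) = 4134719/8 ≈ 5.1684e+5)
b/4757607 = (4134719/8)/4757607 = (4134719/8)*(1/4757607) = 4134719/38060856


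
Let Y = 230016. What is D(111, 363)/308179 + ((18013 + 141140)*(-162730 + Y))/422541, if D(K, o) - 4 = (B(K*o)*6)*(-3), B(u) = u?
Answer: 1099970396920204/43406087613 ≈ 25341.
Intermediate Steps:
D(K, o) = 4 - 18*K*o (D(K, o) = 4 + ((K*o)*6)*(-3) = 4 + (6*K*o)*(-3) = 4 - 18*K*o)
D(111, 363)/308179 + ((18013 + 141140)*(-162730 + Y))/422541 = (4 - 18*111*363)/308179 + ((18013 + 141140)*(-162730 + 230016))/422541 = (4 - 725274)*(1/308179) + (159153*67286)*(1/422541) = -725270*1/308179 + 10708768758*(1/422541) = -725270/308179 + 3569589586/140847 = 1099970396920204/43406087613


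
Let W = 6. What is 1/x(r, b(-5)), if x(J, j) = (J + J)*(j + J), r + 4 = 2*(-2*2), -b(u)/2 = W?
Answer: 1/576 ≈ 0.0017361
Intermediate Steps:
b(u) = -12 (b(u) = -2*6 = -12)
r = -12 (r = -4 + 2*(-2*2) = -4 + 2*(-4) = -4 - 8 = -12)
x(J, j) = 2*J*(J + j) (x(J, j) = (2*J)*(J + j) = 2*J*(J + j))
1/x(r, b(-5)) = 1/(2*(-12)*(-12 - 12)) = 1/(2*(-12)*(-24)) = 1/576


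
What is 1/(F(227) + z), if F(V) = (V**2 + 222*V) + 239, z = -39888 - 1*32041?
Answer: 1/30233 ≈ 3.3076e-5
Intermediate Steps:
z = -71929 (z = -39888 - 32041 = -71929)
F(V) = 239 + V**2 + 222*V
1/(F(227) + z) = 1/((239 + 227**2 + 222*227) - 71929) = 1/((239 + 51529 + 50394) - 71929) = 1/(102162 - 71929) = 1/30233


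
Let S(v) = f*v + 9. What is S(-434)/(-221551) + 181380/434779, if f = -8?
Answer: 38671454681/96325722229 ≈ 0.40147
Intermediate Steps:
S(v) = 9 - 8*v (S(v) = -8*v + 9 = 9 - 8*v)
S(-434)/(-221551) + 181380/434779 = (9 - 8*(-434))/(-221551) + 181380/434779 = (9 + 3472)*(-1/221551) + 181380*(1/434779) = 3481*(-1/221551) + 181380/434779 = -3481/221551 + 181380/434779 = 38671454681/96325722229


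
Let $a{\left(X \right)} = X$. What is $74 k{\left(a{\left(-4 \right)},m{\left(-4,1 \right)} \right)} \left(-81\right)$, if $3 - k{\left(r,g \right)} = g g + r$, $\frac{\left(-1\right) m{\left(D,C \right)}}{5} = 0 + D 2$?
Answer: $9548442$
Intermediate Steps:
$m{\left(D,C \right)} = - 10 D$ ($m{\left(D,C \right)} = - 5 \left(0 + D 2\right) = - 5 \left(0 + 2 D\right) = - 5 \cdot 2 D = - 10 D$)
$k{\left(r,g \right)} = 3 - r - g^{2}$ ($k{\left(r,g \right)} = 3 - \left(g g + r\right) = 3 - \left(g^{2} + r\right) = 3 - \left(r + g^{2}\right) = 3 - r - g^{2}$)
$74 k{\left(a{\left(-4 \right)},m{\left(-4,1 \right)} \right)} \left(-81\right) = 74 \left(3 - -4 - \left(\left(-10\right) \left(-4\right)\right)^{2}\right) \left(-81\right) = 74 \left(3 + 4 - 40^{2}\right) \left(-81\right) = 74 \left(3 + 4 - 1600\right) \left(-81\right) = 74 \left(-1593\right) \left(-81\right) = \left(-117882\right) \left(-81\right) = 9548442$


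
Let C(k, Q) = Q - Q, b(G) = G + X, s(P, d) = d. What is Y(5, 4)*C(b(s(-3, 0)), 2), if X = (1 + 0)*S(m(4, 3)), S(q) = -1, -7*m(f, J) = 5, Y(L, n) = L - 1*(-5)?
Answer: 0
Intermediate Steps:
Y(L, n) = 5 + L (Y(L, n) = L + 5 = 5 + L)
m(f, J) = -5/7 (m(f, J) = -⅐*5 = -5/7)
X = -1 (X = (1 + 0)*(-1) = 1*(-1) = -1)
b(G) = -1 + G (b(G) = G - 1 = -1 + G)
C(k, Q) = 0
Y(5, 4)*C(b(s(-3, 0)), 2) = (5 + 5)*0 = 10*0 = 0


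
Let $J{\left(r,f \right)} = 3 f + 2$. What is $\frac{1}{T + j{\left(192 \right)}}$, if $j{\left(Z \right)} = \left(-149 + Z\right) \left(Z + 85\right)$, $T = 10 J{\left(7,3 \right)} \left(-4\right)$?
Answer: $\frac{1}{11471} \approx 8.7176 \cdot 10^{-5}$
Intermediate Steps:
$J{\left(r,f \right)} = 2 + 3 f$
$T = -440$ ($T = 10 \left(2 + 3 \cdot 3\right) \left(-4\right) = 10 \left(2 + 9\right) \left(-4\right) = 10 \cdot 11 \left(-4\right) = 110 \left(-4\right) = -440$)
$j{\left(Z \right)} = \left(-149 + Z\right) \left(85 + Z\right)$
$\frac{1}{T + j{\left(192 \right)}} = \frac{1}{-440 - \left(24953 - 36864\right)} = \frac{1}{-440 - -11911} = \frac{1}{-440 + 11911} = \frac{1}{11471}$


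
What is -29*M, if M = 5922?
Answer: -171738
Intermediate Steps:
-29*M = -29*5922 = -171738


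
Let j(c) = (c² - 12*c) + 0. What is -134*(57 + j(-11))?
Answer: -41540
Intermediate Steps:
j(c) = c² - 12*c
-134*(57 + j(-11)) = -134*(57 - 11*(-12 - 11)) = -134*(57 - 11*(-23)) = -134*(57 + 253) = -134*310 = -41540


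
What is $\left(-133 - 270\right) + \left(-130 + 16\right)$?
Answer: $-517$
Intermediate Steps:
$\left(-133 - 270\right) + \left(-130 + 16\right) = -403 - 114 = -517$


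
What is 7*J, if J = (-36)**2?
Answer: 9072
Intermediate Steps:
J = 1296
7*J = 7*1296 = 9072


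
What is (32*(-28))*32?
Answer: -28672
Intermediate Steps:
(32*(-28))*32 = -896*32 = -28672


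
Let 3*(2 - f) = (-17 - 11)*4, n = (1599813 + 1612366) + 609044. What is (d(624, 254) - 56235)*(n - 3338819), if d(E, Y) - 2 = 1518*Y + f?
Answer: 476680276540/3 ≈ 1.5889e+11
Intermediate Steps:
n = 3821223 (n = 3212179 + 609044 = 3821223)
f = 118/3 (f = 2 - (-17 - 11)*4/3 = 2 - (-28)*4/3 = 2 - ⅓*(-112) = 2 + 112/3 = 118/3 ≈ 39.333)
d(E, Y) = 124/3 + 1518*Y (d(E, Y) = 2 + (1518*Y + 118/3) = 2 + (118/3 + 1518*Y) = 124/3 + 1518*Y)
(d(624, 254) - 56235)*(n - 3338819) = ((124/3 + 1518*254) - 56235)*(3821223 - 3338819) = ((124/3 + 385572) - 56235)*482404 = (1156840/3 - 56235)*482404 = (988135/3)*482404 = 476680276540/3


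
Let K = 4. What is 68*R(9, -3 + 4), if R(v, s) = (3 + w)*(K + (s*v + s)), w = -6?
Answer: -2856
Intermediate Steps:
R(v, s) = -12 - 3*s - 3*s*v (R(v, s) = (3 - 6)*(4 + (s*v + s)) = -3*(4 + (s + s*v)) = -3*(4 + s + s*v) = -12 - 3*s - 3*s*v)
68*R(9, -3 + 4) = 68*(-12 - 3*(-3 + 4) - 3*(-3 + 4)*9) = 68*(-12 - 3*1 - 3*1*9) = 68*(-12 - 3 - 27) = 68*(-42) = -2856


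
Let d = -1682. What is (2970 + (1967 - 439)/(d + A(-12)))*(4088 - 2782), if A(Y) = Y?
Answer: 3284362756/847 ≈ 3.8776e+6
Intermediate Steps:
(2970 + (1967 - 439)/(d + A(-12)))*(4088 - 2782) = (2970 + (1967 - 439)/(-1682 - 12))*(4088 - 2782) = (2970 + 1528/(-1694))*1306 = (2970 + 1528*(-1/1694))*1306 = (2970 - 764/847)*1306 = (2514826/847)*1306 = 3284362756/847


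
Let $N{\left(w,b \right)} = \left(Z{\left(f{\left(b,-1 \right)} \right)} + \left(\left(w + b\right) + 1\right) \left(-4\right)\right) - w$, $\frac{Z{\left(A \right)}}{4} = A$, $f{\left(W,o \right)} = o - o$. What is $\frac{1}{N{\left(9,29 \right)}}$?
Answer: $- \frac{1}{165} \approx -0.0060606$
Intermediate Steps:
$f{\left(W,o \right)} = 0$
$Z{\left(A \right)} = 4 A$
$N{\left(w,b \right)} = -4 - 5 w - 4 b$ ($N{\left(w,b \right)} = \left(4 \cdot 0 + \left(\left(w + b\right) + 1\right) \left(-4\right)\right) - w = \left(0 + \left(\left(b + w\right) + 1\right) \left(-4\right)\right) - w = \left(0 + \left(1 + b + w\right) \left(-4\right)\right) - w = \left(0 - \left(4 + 4 b + 4 w\right)\right) - w = \left(-4 - 4 b - 4 w\right) - w = -4 - 5 w - 4 b$)
$\frac{1}{N{\left(9,29 \right)}} = \frac{1}{-4 - 45 - 116} = \frac{1}{-165} = - \frac{1}{165}$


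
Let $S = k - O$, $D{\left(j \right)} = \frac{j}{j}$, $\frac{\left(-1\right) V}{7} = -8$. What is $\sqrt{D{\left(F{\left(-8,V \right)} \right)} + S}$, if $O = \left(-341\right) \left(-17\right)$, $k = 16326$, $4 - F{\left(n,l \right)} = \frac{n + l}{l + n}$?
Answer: $9 \sqrt{130} \approx 102.62$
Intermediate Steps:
$V = 56$ ($V = \left(-7\right) \left(-8\right) = 56$)
$F{\left(n,l \right)} = 3$ ($F{\left(n,l \right)} = 4 - \frac{n + l}{l + n} = 4 - \frac{l + n}{l + n} = 4 - 1 = 3$)
$D{\left(j \right)} = 1$
$O = 5797$
$S = 10529$ ($S = 16326 - 5797 = 10529$)
$\sqrt{D{\left(F{\left(-8,V \right)} \right)} + S} = \sqrt{1 + 10529} = \sqrt{10530} = 9 \sqrt{130}$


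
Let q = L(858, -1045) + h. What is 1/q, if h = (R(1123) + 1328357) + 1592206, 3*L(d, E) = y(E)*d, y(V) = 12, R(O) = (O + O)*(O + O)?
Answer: 1/7968511 ≈ 1.2549e-7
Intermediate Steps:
R(O) = 4*O² (R(O) = (2*O)*(2*O) = 4*O²)
L(d, E) = 4*d (L(d, E) = (12*d)/3 = 4*d)
h = 7965079 (h = (4*1123² + 1328357) + 1592206 = (4*1261129 + 1328357) + 1592206 = (5044516 + 1328357) + 1592206 = 6372873 + 1592206 = 7965079)
q = 7968511 (q = 4*858 + 7965079 = 3432 + 7965079 = 7968511)
1/q = 1/7968511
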